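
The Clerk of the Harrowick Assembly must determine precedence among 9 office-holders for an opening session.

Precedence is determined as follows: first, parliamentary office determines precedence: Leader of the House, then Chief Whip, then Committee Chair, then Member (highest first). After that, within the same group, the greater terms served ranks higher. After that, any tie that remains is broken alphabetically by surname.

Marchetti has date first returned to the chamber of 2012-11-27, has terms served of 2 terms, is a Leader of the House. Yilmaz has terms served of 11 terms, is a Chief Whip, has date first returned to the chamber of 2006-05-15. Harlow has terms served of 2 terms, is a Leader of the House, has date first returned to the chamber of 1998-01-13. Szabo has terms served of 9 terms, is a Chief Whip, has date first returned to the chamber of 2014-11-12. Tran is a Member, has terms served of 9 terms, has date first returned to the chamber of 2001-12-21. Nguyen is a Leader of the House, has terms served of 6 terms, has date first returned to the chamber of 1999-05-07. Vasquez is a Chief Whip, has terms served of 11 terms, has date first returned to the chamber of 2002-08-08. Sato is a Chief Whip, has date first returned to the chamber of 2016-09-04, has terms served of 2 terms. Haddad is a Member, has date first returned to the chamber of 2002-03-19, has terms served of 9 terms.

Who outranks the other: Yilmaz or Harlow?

Harlow

By parliamentary office: Nguyen, Harlow and Marchetti (Leader of the House); then Vasquez, Yilmaz, Szabo and Sato (Chief Whip); then Haddad and Tran (Member).
Among Nguyen, Harlow and Marchetti, by terms served (higher first): Nguyen (6 terms) before Harlow and Marchetti (2 terms).
Among Harlow and Marchetti, alphabetically by surname: Harlow before Marchetti.
Among Vasquez, Yilmaz, Szabo and Sato, by terms served (higher first): Vasquez and Yilmaz (11 terms) before Szabo (9 terms) before Sato (2 terms).
Among Vasquez and Yilmaz, alphabetically by surname: Vasquez before Yilmaz.
Haddad and Tran both have terms served 9 terms, so the next rule applies.
Among Haddad and Tran, alphabetically by surname: Haddad before Tran.
So Harlow takes precedence.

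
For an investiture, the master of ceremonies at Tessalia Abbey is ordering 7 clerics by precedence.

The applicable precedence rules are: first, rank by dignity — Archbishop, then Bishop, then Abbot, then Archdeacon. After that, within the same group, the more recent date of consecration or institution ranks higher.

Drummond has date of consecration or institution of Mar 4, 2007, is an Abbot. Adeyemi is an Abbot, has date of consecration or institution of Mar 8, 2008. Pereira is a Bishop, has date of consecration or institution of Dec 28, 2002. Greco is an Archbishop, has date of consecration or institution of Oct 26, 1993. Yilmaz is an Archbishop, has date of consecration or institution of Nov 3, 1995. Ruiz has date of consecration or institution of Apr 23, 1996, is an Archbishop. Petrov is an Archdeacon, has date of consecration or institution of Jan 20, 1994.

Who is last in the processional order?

Petrov

By dignity: Ruiz, Yilmaz and Greco (Archbishop); then Pereira (Bishop); then Adeyemi and Drummond (Abbot); then Petrov (Archdeacon).
Among Ruiz, Yilmaz and Greco, by date of consecration or institution (later first): Ruiz (Apr 23, 1996) before Yilmaz (Nov 3, 1995) before Greco (Oct 26, 1993).
Among Adeyemi and Drummond, by date of consecration or institution (later first): Adeyemi (Mar 8, 2008) before Drummond (Mar 4, 2007).
Order: Ruiz, Yilmaz, Greco, Pereira, Adeyemi, Drummond, Petrov.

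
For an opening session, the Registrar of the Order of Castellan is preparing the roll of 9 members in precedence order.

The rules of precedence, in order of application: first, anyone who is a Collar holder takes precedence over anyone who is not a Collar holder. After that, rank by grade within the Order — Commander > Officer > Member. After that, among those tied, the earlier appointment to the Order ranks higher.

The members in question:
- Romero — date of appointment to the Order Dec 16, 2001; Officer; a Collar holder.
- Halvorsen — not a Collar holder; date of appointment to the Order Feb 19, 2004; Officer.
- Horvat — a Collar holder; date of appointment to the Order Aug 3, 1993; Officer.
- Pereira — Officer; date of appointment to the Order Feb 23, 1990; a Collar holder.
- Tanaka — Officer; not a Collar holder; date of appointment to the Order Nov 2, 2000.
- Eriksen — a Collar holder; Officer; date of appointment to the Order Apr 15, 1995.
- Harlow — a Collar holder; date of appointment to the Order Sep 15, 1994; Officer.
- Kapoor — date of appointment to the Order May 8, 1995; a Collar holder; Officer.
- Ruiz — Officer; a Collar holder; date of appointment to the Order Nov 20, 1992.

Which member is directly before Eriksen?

Harlow

By the first rule: Pereira, Ruiz, Horvat, Harlow, Eriksen, Kapoor and Romero (each a Collar holder); then Tanaka and Halvorsen (both not a Collar holder).
Pereira, Ruiz, Horvat, Harlow, Eriksen, Kapoor and Romero are each Officer, so the next rule applies.
Among Pereira, Ruiz, Horvat, Harlow, Eriksen, Kapoor and Romero, by date of appointment to the Order (earlier first): Pereira (Feb 23, 1990) before Ruiz (Nov 20, 1992) before Horvat (Aug 3, 1993) before Harlow (Sep 15, 1994) before Eriksen (Apr 15, 1995) before Kapoor (May 8, 1995) before Romero (Dec 16, 2001).
Tanaka and Halvorsen are each Officer, so the next rule applies.
Among Tanaka and Halvorsen, by date of appointment to the Order (earlier first): Tanaka (Nov 2, 2000) before Halvorsen (Feb 19, 2004).
Order: Pereira, Ruiz, Horvat, Harlow, Eriksen, Kapoor, Romero, Tanaka, Halvorsen.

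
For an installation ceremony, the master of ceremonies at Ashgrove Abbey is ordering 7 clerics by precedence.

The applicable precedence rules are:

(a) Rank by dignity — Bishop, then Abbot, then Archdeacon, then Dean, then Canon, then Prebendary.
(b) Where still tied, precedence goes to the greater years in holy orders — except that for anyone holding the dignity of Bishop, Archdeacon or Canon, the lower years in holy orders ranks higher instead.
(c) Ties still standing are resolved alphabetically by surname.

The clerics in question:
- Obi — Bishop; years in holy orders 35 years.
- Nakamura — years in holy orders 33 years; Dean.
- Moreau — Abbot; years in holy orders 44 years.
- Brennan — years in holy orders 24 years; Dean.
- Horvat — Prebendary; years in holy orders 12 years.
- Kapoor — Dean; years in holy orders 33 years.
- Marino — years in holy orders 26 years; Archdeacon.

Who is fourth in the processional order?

By dignity: Obi (Bishop); then Moreau (Abbot); then Marino (Archdeacon); then Kapoor, Nakamura and Brennan (Dean); then Horvat (Prebendary).
Among Kapoor, Nakamura and Brennan, by years in holy orders (higher first): Kapoor and Nakamura (33 years) before Brennan (24 years).
Among Kapoor and Nakamura, alphabetically by surname: Kapoor before Nakamura.
Order: Obi, Moreau, Marino, Kapoor, Nakamura, Brennan, Horvat.

Kapoor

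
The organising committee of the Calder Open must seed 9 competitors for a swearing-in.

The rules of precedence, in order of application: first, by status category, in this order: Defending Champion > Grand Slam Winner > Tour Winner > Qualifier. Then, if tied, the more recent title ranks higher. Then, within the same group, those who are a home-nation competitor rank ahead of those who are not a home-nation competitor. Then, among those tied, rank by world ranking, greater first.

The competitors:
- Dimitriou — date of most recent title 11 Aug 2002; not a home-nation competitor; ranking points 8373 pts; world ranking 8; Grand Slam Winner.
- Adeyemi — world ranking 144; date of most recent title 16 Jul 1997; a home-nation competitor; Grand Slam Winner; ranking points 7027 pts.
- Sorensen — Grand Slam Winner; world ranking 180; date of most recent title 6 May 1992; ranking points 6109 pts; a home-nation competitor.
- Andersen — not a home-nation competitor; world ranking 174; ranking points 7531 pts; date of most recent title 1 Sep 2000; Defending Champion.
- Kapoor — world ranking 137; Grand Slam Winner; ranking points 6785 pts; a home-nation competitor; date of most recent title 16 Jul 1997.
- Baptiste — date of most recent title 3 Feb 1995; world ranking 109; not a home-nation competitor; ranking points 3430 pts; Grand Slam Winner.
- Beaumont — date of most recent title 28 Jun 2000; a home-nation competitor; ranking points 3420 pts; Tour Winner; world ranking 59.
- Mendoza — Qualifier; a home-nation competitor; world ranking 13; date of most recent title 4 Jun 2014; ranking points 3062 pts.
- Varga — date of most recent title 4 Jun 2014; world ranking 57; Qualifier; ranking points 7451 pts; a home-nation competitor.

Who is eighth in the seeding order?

By status category: Andersen (Defending Champion); then Dimitriou, Adeyemi, Kapoor, Baptiste and Sorensen (Grand Slam Winner); then Beaumont (Tour Winner); then Varga and Mendoza (Qualifier).
Among Dimitriou, Adeyemi, Kapoor, Baptiste and Sorensen, by date of most recent title (later first): Dimitriou (11 Aug 2002) before Adeyemi and Kapoor (16 Jul 1997) before Baptiste (3 Feb 1995) before Sorensen (6 May 1992).
Adeyemi and Kapoor are each a home-nation competitor, so the next rule applies.
Among Adeyemi and Kapoor, by world ranking (higher first): Adeyemi (144) before Kapoor (137).
Varga and Mendoza both have date of most recent title 4 Jun 2014, so the next rule applies.
Varga and Mendoza are each a home-nation competitor, so the next rule applies.
Among Varga and Mendoza, by world ranking (higher first): Varga (57) before Mendoza (13).
Order: Andersen, Dimitriou, Adeyemi, Kapoor, Baptiste, Sorensen, Beaumont, Varga, Mendoza.

Varga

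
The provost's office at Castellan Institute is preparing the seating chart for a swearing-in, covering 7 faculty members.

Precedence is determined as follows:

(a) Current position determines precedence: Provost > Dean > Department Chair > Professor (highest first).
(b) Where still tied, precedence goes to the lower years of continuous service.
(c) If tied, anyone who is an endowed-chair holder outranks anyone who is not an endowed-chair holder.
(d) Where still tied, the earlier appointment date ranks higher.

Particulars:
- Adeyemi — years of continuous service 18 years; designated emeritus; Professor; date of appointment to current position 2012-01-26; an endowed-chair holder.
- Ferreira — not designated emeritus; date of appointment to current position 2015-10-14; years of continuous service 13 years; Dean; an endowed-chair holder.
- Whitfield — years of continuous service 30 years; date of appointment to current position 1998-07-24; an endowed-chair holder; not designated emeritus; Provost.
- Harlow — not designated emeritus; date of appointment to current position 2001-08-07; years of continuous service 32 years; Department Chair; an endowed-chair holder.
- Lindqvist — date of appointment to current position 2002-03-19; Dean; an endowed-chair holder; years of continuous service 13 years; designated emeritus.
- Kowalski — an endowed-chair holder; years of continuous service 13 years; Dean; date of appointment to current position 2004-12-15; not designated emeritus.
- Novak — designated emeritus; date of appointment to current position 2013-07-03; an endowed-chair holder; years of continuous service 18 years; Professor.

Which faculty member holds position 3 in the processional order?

By current position: Whitfield (Provost); then Lindqvist, Kowalski and Ferreira (Dean); then Harlow (Department Chair); then Adeyemi and Novak (Professor).
Lindqvist, Kowalski and Ferreira all have years of continuous service 13 years, so the next rule applies.
Lindqvist, Kowalski and Ferreira are each an endowed-chair holder, so the next rule applies.
Among Lindqvist, Kowalski and Ferreira, by date of appointment to current position (earlier first): Lindqvist (2002-03-19) before Kowalski (2004-12-15) before Ferreira (2015-10-14).
Adeyemi and Novak both have years of continuous service 18 years, so the next rule applies.
Adeyemi and Novak are each an endowed-chair holder, so the next rule applies.
Among Adeyemi and Novak, by date of appointment to current position (earlier first): Adeyemi (2012-01-26) before Novak (2013-07-03).
Order: Whitfield, Lindqvist, Kowalski, Ferreira, Harlow, Adeyemi, Novak.

Kowalski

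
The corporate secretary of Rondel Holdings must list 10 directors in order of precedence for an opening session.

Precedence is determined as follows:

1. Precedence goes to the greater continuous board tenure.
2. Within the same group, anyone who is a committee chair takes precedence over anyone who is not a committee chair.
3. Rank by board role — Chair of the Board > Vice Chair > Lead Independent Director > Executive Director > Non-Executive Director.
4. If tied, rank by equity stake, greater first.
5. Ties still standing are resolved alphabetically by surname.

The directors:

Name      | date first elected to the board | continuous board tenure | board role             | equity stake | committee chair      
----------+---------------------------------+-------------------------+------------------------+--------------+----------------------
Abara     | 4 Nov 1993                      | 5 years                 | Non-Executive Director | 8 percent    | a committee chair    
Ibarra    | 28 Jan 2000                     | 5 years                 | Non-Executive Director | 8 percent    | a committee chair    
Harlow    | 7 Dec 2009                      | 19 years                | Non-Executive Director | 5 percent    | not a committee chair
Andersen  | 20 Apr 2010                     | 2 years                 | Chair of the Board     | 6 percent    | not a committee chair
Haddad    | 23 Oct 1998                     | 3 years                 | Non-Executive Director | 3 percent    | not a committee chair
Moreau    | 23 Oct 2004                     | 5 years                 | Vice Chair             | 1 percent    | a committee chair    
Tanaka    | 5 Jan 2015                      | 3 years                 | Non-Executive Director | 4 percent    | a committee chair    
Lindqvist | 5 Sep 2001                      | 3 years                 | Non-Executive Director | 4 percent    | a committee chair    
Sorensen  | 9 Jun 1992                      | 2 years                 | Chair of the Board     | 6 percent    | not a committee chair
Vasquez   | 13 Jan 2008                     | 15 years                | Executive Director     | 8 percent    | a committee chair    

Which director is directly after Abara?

Ibarra

By continuous board tenure (higher first): Harlow (19 years); then Vasquez (15 years); then Moreau, Abara and Ibarra (each 5 years); then Lindqvist, Tanaka and Haddad (each 3 years); then Andersen and Sorensen (both 2 years).
Moreau, Abara and Ibarra are each a committee chair, so the next rule applies.
Among Moreau, Abara and Ibarra, by board role: Moreau (Vice Chair) before Abara and Ibarra (Non-Executive Director).
Abara and Ibarra both have equity stake 8 percent, so the next rule applies.
Among Abara and Ibarra, alphabetically by surname: Abara before Ibarra.
Among Lindqvist, Tanaka and Haddad, a committee chair before not a committee chair: Lindqvist and Tanaka (a committee chair) before Haddad (not a committee chair).
Lindqvist and Tanaka are each Non-Executive Director, so the next rule applies.
Lindqvist and Tanaka both have equity stake 4 percent, so the next rule applies.
Among Lindqvist and Tanaka, alphabetically by surname: Lindqvist before Tanaka.
Andersen and Sorensen are each not a committee chair, so the next rule applies.
Andersen and Sorensen are each Chair of the Board, so the next rule applies.
Andersen and Sorensen both have equity stake 6 percent, so the next rule applies.
Among Andersen and Sorensen, alphabetically by surname: Andersen before Sorensen.
Order: Harlow, Vasquez, Moreau, Abara, Ibarra, Lindqvist, Tanaka, Haddad, Andersen, Sorensen.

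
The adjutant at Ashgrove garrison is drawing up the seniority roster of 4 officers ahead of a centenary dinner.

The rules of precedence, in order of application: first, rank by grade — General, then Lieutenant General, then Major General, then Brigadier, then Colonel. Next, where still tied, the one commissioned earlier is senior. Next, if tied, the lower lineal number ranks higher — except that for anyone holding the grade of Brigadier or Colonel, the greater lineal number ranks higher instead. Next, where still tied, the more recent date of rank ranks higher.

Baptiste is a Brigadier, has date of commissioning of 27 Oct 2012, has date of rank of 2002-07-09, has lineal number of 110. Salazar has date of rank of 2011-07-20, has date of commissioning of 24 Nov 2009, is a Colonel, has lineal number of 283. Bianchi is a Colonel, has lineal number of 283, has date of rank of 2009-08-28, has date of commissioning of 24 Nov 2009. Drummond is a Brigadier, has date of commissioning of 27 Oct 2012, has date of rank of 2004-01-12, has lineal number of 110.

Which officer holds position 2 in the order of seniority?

By grade: Drummond and Baptiste (Brigadier); then Salazar and Bianchi (Colonel).
Drummond and Baptiste both have date of commissioning 27 Oct 2012, so the next rule applies.
Drummond and Baptiste both have lineal number 110, so the next rule applies.
Among Drummond and Baptiste, by date of rank (later first): Drummond (2004-01-12) before Baptiste (2002-07-09).
Salazar and Bianchi both have date of commissioning 24 Nov 2009, so the next rule applies.
Salazar and Bianchi both have lineal number 283, so the next rule applies.
Among Salazar and Bianchi, by date of rank (later first): Salazar (2011-07-20) before Bianchi (2009-08-28).
Order: Drummond, Baptiste, Salazar, Bianchi.

Baptiste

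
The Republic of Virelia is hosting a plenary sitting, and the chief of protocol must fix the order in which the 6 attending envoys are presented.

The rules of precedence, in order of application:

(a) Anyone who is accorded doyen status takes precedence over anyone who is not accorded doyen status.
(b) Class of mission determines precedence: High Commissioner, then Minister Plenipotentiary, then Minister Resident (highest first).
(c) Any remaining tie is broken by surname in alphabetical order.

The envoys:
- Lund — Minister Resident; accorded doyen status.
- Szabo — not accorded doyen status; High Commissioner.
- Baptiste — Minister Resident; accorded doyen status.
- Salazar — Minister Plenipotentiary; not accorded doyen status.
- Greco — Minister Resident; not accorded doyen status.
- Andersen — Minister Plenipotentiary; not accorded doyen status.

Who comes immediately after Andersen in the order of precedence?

By the first rule: Baptiste and Lund (both accorded doyen status); then Szabo, Andersen, Salazar and Greco (each not accorded doyen status).
Baptiste and Lund are each Minister Resident, so the next rule applies.
Among Baptiste and Lund, alphabetically by surname: Baptiste before Lund.
Among Szabo, Andersen, Salazar and Greco, by class of mission: Szabo (High Commissioner) before Andersen and Salazar (Minister Plenipotentiary) before Greco (Minister Resident).
Among Andersen and Salazar, alphabetically by surname: Andersen before Salazar.
Order: Baptiste, Lund, Szabo, Andersen, Salazar, Greco.

Salazar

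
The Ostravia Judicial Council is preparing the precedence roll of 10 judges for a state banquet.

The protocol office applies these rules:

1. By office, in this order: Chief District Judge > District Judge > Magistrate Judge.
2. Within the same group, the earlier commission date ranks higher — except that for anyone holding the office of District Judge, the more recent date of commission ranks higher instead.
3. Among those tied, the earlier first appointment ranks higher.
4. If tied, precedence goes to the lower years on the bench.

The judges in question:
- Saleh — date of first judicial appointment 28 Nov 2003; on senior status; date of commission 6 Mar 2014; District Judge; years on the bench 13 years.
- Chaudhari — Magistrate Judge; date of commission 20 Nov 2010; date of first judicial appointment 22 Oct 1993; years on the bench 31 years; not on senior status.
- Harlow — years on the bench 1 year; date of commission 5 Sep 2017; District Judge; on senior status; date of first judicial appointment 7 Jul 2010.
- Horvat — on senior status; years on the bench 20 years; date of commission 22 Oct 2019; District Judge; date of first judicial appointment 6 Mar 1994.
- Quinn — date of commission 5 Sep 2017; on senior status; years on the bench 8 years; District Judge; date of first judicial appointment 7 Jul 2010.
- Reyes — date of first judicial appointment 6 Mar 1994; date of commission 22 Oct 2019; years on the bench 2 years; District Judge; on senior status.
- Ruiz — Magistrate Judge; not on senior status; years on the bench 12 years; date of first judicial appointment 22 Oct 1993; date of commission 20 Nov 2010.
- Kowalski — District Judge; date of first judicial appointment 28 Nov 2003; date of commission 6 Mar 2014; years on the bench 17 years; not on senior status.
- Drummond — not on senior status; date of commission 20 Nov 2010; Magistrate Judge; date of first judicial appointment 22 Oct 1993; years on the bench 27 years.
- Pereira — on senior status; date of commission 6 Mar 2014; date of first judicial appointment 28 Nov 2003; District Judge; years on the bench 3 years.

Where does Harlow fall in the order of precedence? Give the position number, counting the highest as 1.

3

By office: Reyes, Horvat, Harlow, Quinn, Pereira, Saleh and Kowalski (District Judge); then Ruiz, Drummond and Chaudhari (Magistrate Judge).
Among Reyes, Horvat, Harlow, Quinn, Pereira, Saleh and Kowalski, by date of commission (later first) (reversed rule for this group): Reyes and Horvat (22 Oct 2019) before Harlow and Quinn (5 Sep 2017) before Pereira, Saleh and Kowalski (6 Mar 2014).
Reyes and Horvat both have date of first judicial appointment 6 Mar 1994, so the next rule applies.
Among Reyes and Horvat, by years on the bench (lower first): Reyes (2 years) before Horvat (20 years).
Harlow and Quinn both have date of first judicial appointment 7 Jul 2010, so the next rule applies.
Among Harlow and Quinn, by years on the bench (lower first): Harlow (1 year) before Quinn (8 years).
Pereira, Saleh and Kowalski all have date of first judicial appointment 28 Nov 2003, so the next rule applies.
Among Pereira, Saleh and Kowalski, by years on the bench (lower first): Pereira (3 years) before Saleh (13 years) before Kowalski (17 years).
Ruiz, Drummond and Chaudhari all have date of commission 20 Nov 2010, so the next rule applies.
Ruiz, Drummond and Chaudhari all have date of first judicial appointment 22 Oct 1993, so the next rule applies.
Among Ruiz, Drummond and Chaudhari, by years on the bench (lower first): Ruiz (12 years) before Drummond (27 years) before Chaudhari (31 years).
Order: Reyes, Horvat, Harlow, Quinn, Pereira, Saleh, Kowalski, Ruiz, Drummond, Chaudhari. So position 3.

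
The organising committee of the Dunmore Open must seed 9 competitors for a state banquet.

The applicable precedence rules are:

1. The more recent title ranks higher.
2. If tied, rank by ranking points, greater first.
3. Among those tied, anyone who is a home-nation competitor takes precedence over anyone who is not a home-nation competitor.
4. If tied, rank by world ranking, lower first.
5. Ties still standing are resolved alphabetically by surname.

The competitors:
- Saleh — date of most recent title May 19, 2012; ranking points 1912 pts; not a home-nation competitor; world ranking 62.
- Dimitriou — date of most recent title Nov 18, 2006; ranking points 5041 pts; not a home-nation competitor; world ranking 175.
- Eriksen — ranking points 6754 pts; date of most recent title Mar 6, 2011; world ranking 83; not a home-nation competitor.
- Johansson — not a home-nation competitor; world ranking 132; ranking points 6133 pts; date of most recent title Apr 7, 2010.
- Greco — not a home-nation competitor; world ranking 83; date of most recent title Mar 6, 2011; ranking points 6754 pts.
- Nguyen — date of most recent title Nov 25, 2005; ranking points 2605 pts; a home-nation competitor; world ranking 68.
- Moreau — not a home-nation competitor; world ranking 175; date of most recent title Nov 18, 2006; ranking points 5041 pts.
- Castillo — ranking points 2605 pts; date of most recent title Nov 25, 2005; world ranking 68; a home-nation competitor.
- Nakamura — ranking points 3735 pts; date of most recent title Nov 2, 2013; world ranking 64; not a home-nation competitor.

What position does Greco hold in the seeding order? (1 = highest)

By date of most recent title (later first): Nakamura (Nov 2, 2013); then Saleh (May 19, 2012); then Eriksen and Greco (both Mar 6, 2011); then Johansson (Apr 7, 2010); then Dimitriou and Moreau (both Nov 18, 2006); then Castillo and Nguyen (both Nov 25, 2005).
Eriksen and Greco both have ranking points 6754 pts, so the next rule applies.
Eriksen and Greco are each not a home-nation competitor, so the next rule applies.
Eriksen and Greco both have world ranking 83, so the next rule applies.
Among Eriksen and Greco, alphabetically by surname: Eriksen before Greco.
Dimitriou and Moreau both have ranking points 5041 pts, so the next rule applies.
Dimitriou and Moreau are each not a home-nation competitor, so the next rule applies.
Dimitriou and Moreau both have world ranking 175, so the next rule applies.
Among Dimitriou and Moreau, alphabetically by surname: Dimitriou before Moreau.
Castillo and Nguyen both have ranking points 2605 pts, so the next rule applies.
Castillo and Nguyen are each a home-nation competitor, so the next rule applies.
Castillo and Nguyen both have world ranking 68, so the next rule applies.
Among Castillo and Nguyen, alphabetically by surname: Castillo before Nguyen.
Order: Nakamura, Saleh, Eriksen, Greco, Johansson, Dimitriou, Moreau, Castillo, Nguyen. So position 4.

4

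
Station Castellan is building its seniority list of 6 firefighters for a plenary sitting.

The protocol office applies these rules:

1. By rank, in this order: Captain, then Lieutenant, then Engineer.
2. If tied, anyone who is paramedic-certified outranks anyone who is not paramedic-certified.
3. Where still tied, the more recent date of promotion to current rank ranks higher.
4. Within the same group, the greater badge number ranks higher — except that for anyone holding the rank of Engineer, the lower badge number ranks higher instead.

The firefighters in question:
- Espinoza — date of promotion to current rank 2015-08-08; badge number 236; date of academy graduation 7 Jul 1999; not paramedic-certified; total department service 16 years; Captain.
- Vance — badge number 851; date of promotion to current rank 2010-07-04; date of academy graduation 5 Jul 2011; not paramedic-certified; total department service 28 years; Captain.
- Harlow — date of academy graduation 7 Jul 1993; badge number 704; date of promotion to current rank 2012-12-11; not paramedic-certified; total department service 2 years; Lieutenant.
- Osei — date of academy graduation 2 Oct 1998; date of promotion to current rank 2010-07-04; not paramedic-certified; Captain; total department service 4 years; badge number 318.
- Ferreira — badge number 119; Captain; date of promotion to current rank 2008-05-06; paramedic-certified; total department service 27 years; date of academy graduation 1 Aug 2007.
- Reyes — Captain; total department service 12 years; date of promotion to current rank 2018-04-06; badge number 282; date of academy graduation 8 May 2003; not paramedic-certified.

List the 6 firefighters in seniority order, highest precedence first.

By rank: Ferreira, Reyes, Espinoza, Vance and Osei (Captain); then Harlow (Lieutenant).
Among Ferreira, Reyes, Espinoza, Vance and Osei, paramedic-certified before not paramedic-certified: Ferreira (paramedic-certified) before Reyes, Espinoza, Vance and Osei (not paramedic-certified).
Among Reyes, Espinoza, Vance and Osei, by date of promotion to current rank (later first): Reyes (2018-04-06) before Espinoza (2015-08-08) before Vance and Osei (2010-07-04).
Among Vance and Osei, by badge number (higher first): Vance (851) before Osei (318).
Full order: Ferreira, Reyes, Espinoza, Vance, Osei, Harlow.

Ferreira, Reyes, Espinoza, Vance, Osei, Harlow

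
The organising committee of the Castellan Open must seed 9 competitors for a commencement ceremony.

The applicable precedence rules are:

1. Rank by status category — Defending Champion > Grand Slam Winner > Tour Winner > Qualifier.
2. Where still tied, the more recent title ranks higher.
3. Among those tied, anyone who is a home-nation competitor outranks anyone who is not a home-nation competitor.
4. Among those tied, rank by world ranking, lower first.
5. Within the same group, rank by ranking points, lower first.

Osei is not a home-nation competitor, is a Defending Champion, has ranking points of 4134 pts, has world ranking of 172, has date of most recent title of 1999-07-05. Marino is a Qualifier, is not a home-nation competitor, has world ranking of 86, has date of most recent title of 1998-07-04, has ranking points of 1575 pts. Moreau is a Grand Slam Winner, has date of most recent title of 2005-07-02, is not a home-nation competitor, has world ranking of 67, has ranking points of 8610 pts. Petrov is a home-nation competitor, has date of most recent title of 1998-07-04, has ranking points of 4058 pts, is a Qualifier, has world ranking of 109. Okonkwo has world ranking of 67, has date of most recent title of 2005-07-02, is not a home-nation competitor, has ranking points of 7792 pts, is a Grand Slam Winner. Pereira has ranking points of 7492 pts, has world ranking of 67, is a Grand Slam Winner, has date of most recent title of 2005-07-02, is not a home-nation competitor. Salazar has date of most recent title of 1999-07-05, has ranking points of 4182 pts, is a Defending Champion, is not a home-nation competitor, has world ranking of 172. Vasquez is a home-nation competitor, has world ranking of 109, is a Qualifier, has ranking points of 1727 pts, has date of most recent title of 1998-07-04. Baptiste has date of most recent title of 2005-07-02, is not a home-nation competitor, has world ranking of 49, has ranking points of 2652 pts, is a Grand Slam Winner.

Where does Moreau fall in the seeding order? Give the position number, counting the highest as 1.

6

By status category: Osei and Salazar (Defending Champion); then Baptiste, Pereira, Okonkwo and Moreau (Grand Slam Winner); then Vasquez, Petrov and Marino (Qualifier).
Osei and Salazar both have date of most recent title 1999-07-05, so the next rule applies.
Osei and Salazar are each not a home-nation competitor, so the next rule applies.
Osei and Salazar both have world ranking 172, so the next rule applies.
Among Osei and Salazar, by ranking points (lower first): Osei (4134 pts) before Salazar (4182 pts).
Baptiste, Pereira, Okonkwo and Moreau all have date of most recent title 2005-07-02, so the next rule applies.
Baptiste, Pereira, Okonkwo and Moreau are each not a home-nation competitor, so the next rule applies.
Among Baptiste, Pereira, Okonkwo and Moreau, by world ranking (lower first): Baptiste (49) before Pereira, Okonkwo and Moreau (67).
Among Pereira, Okonkwo and Moreau, by ranking points (lower first): Pereira (7492 pts) before Okonkwo (7792 pts) before Moreau (8610 pts).
Vasquez, Petrov and Marino all have date of most recent title 1998-07-04, so the next rule applies.
Among Vasquez, Petrov and Marino, a home-nation competitor before not a home-nation competitor: Vasquez and Petrov (a home-nation competitor) before Marino (not a home-nation competitor).
Vasquez and Petrov both have world ranking 109, so the next rule applies.
Among Vasquez and Petrov, by ranking points (lower first): Vasquez (1727 pts) before Petrov (4058 pts).
Order: Osei, Salazar, Baptiste, Pereira, Okonkwo, Moreau, Vasquez, Petrov, Marino. So position 6.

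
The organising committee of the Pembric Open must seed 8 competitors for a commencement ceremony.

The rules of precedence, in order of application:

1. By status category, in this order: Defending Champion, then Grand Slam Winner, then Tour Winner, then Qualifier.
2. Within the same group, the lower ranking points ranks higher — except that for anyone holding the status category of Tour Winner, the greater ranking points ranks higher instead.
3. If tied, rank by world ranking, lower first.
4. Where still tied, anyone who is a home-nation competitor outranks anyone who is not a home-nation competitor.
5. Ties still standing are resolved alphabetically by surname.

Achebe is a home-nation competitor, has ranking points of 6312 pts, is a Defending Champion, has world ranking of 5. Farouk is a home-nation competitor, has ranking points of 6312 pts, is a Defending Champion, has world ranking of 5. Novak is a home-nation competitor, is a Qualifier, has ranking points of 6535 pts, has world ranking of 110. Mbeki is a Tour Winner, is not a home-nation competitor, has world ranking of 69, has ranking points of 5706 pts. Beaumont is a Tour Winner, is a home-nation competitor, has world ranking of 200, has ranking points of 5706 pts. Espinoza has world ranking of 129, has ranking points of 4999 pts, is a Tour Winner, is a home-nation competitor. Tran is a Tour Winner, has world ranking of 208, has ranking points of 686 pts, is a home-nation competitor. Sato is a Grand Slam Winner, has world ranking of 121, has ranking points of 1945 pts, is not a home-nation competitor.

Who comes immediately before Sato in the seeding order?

Farouk

By status category: Achebe and Farouk (Defending Champion); then Sato (Grand Slam Winner); then Mbeki, Beaumont, Espinoza and Tran (Tour Winner); then Novak (Qualifier).
Achebe and Farouk both have ranking points 6312 pts, so the next rule applies.
Achebe and Farouk both have world ranking 5, so the next rule applies.
Achebe and Farouk are each a home-nation competitor, so the next rule applies.
Among Achebe and Farouk, alphabetically by surname: Achebe before Farouk.
Among Mbeki, Beaumont, Espinoza and Tran, by ranking points (higher first) (reversed rule for this group): Mbeki and Beaumont (5706 pts) before Espinoza (4999 pts) before Tran (686 pts).
Among Mbeki and Beaumont, by world ranking (lower first): Mbeki (69) before Beaumont (200).
Order: Achebe, Farouk, Sato, Mbeki, Beaumont, Espinoza, Tran, Novak.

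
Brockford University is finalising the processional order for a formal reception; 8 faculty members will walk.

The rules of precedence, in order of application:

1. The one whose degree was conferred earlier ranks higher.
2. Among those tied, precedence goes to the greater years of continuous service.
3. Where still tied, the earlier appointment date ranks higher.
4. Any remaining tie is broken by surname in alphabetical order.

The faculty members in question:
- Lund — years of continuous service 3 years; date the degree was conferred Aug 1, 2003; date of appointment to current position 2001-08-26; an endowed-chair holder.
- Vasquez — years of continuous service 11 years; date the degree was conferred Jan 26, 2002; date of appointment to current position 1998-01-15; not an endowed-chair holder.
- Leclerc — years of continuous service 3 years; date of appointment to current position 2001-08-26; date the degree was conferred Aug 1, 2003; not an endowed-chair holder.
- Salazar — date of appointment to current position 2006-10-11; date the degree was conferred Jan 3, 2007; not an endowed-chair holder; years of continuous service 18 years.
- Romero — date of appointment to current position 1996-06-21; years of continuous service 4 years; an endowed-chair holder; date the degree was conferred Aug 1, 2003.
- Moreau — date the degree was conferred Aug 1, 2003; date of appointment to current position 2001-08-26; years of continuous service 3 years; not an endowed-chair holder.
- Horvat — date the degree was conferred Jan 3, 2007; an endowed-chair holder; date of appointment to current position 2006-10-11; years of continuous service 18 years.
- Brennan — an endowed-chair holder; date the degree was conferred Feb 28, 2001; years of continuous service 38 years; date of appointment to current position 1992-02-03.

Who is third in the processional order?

By date the degree was conferred (earlier first): Brennan (Feb 28, 2001); then Vasquez (Jan 26, 2002); then Romero, Leclerc, Lund and Moreau (each Aug 1, 2003); then Horvat and Salazar (both Jan 3, 2007).
Among Romero, Leclerc, Lund and Moreau, by years of continuous service (higher first): Romero (4 years) before Leclerc, Lund and Moreau (3 years).
Leclerc, Lund and Moreau all have date of appointment to current position 2001-08-26, so the next rule applies.
Among Leclerc, Lund and Moreau, alphabetically by surname: Leclerc before Lund before Moreau.
Horvat and Salazar both have years of continuous service 18 years, so the next rule applies.
Horvat and Salazar both have date of appointment to current position 2006-10-11, so the next rule applies.
Among Horvat and Salazar, alphabetically by surname: Horvat before Salazar.
Order: Brennan, Vasquez, Romero, Leclerc, Lund, Moreau, Horvat, Salazar.

Romero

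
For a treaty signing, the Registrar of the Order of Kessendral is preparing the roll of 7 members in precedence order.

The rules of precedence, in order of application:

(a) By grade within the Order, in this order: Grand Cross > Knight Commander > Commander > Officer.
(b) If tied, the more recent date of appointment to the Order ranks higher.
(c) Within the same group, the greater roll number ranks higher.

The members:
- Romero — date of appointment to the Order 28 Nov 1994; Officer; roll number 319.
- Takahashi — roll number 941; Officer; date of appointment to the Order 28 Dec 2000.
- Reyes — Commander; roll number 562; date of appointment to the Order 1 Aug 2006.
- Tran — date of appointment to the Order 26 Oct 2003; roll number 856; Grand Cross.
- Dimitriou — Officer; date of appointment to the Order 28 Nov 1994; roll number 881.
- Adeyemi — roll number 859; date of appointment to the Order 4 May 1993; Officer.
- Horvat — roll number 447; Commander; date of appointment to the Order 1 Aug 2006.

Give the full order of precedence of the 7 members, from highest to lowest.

By grade within the Order: Tran (Grand Cross); then Reyes and Horvat (Commander); then Takahashi, Dimitriou, Romero and Adeyemi (Officer).
Reyes and Horvat both have date of appointment to the Order 1 Aug 2006, so the next rule applies.
Among Reyes and Horvat, by roll number (higher first): Reyes (562) before Horvat (447).
Among Takahashi, Dimitriou, Romero and Adeyemi, by date of appointment to the Order (later first): Takahashi (28 Dec 2000) before Dimitriou and Romero (28 Nov 1994) before Adeyemi (4 May 1993).
Among Dimitriou and Romero, by roll number (higher first): Dimitriou (881) before Romero (319).
Full order: Tran, Reyes, Horvat, Takahashi, Dimitriou, Romero, Adeyemi.

Tran, Reyes, Horvat, Takahashi, Dimitriou, Romero, Adeyemi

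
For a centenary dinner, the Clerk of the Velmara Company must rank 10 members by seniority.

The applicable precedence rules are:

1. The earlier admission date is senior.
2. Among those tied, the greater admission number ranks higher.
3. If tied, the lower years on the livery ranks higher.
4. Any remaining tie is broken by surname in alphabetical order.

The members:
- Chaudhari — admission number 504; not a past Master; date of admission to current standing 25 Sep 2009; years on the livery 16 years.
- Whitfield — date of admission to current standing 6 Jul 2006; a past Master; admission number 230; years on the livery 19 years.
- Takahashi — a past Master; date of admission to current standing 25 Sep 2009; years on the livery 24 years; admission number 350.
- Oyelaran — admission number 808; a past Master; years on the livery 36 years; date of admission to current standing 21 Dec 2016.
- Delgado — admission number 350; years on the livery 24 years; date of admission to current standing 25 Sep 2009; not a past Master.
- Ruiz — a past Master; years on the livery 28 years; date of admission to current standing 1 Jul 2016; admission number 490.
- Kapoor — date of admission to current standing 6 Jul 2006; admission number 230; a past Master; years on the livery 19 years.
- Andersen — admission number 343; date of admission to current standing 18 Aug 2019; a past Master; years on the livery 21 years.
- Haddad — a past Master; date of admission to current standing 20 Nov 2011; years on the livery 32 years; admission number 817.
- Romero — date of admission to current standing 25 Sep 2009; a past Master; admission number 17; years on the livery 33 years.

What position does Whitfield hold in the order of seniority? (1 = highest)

2

By date of admission to current standing (earlier first): Kapoor and Whitfield (both 6 Jul 2006); then Chaudhari, Delgado, Takahashi and Romero (each 25 Sep 2009); then Haddad (20 Nov 2011); then Ruiz (1 Jul 2016); then Oyelaran (21 Dec 2016); then Andersen (18 Aug 2019).
Kapoor and Whitfield both have admission number 230, so the next rule applies.
Kapoor and Whitfield both have years on the livery 19 years, so the next rule applies.
Among Kapoor and Whitfield, alphabetically by surname: Kapoor before Whitfield.
Among Chaudhari, Delgado, Takahashi and Romero, by admission number (higher first): Chaudhari (504) before Delgado and Takahashi (350) before Romero (17).
Delgado and Takahashi both have years on the livery 24 years, so the next rule applies.
Among Delgado and Takahashi, alphabetically by surname: Delgado before Takahashi.
Order: Kapoor, Whitfield, Chaudhari, Delgado, Takahashi, Romero, Haddad, Ruiz, Oyelaran, Andersen. So position 2.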